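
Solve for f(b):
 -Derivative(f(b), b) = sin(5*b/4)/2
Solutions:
 f(b) = C1 + 2*cos(5*b/4)/5


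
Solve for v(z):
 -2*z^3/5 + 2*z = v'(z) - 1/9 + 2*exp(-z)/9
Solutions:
 v(z) = C1 - z^4/10 + z^2 + z/9 + 2*exp(-z)/9


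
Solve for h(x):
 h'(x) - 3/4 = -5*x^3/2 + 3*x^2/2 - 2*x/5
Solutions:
 h(x) = C1 - 5*x^4/8 + x^3/2 - x^2/5 + 3*x/4


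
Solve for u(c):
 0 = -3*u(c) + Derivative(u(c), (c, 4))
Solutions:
 u(c) = C1*exp(-3^(1/4)*c) + C2*exp(3^(1/4)*c) + C3*sin(3^(1/4)*c) + C4*cos(3^(1/4)*c)


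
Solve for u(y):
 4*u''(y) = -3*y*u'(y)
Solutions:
 u(y) = C1 + C2*erf(sqrt(6)*y/4)


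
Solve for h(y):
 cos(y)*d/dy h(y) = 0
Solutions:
 h(y) = C1


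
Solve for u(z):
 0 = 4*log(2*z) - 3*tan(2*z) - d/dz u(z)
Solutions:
 u(z) = C1 + 4*z*log(z) - 4*z + 4*z*log(2) + 3*log(cos(2*z))/2


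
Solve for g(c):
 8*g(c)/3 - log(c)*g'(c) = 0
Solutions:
 g(c) = C1*exp(8*li(c)/3)


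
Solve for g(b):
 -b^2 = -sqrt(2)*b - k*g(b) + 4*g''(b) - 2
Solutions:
 g(b) = C1*exp(-b*sqrt(k)/2) + C2*exp(b*sqrt(k)/2) + b^2/k - sqrt(2)*b/k - 2/k + 8/k^2


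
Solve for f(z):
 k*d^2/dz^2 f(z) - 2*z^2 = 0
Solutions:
 f(z) = C1 + C2*z + z^4/(6*k)


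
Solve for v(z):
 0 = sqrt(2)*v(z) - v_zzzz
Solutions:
 v(z) = C1*exp(-2^(1/8)*z) + C2*exp(2^(1/8)*z) + C3*sin(2^(1/8)*z) + C4*cos(2^(1/8)*z)


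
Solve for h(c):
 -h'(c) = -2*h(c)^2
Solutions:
 h(c) = -1/(C1 + 2*c)


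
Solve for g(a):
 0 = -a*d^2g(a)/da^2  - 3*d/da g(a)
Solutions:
 g(a) = C1 + C2/a^2


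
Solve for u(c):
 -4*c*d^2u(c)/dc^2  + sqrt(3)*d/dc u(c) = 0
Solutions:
 u(c) = C1 + C2*c^(sqrt(3)/4 + 1)


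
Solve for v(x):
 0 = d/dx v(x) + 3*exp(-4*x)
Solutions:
 v(x) = C1 + 3*exp(-4*x)/4


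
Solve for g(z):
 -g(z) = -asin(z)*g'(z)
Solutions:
 g(z) = C1*exp(Integral(1/asin(z), z))


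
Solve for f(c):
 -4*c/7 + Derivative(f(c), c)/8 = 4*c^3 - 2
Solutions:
 f(c) = C1 + 8*c^4 + 16*c^2/7 - 16*c


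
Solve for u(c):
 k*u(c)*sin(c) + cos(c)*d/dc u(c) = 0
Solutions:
 u(c) = C1*exp(k*log(cos(c)))


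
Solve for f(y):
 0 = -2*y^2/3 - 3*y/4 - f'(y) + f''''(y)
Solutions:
 f(y) = C1 + C4*exp(y) - 2*y^3/9 - 3*y^2/8 + (C2*sin(sqrt(3)*y/2) + C3*cos(sqrt(3)*y/2))*exp(-y/2)


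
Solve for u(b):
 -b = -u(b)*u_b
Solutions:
 u(b) = -sqrt(C1 + b^2)
 u(b) = sqrt(C1 + b^2)


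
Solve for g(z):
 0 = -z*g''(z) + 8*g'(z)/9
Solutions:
 g(z) = C1 + C2*z^(17/9)


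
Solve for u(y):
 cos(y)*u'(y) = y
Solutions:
 u(y) = C1 + Integral(y/cos(y), y)


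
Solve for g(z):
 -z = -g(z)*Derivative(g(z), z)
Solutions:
 g(z) = -sqrt(C1 + z^2)
 g(z) = sqrt(C1 + z^2)


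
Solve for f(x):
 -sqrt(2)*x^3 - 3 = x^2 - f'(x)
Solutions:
 f(x) = C1 + sqrt(2)*x^4/4 + x^3/3 + 3*x


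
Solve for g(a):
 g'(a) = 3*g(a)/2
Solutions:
 g(a) = C1*exp(3*a/2)


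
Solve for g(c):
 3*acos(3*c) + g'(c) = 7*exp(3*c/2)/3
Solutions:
 g(c) = C1 - 3*c*acos(3*c) + sqrt(1 - 9*c^2) + 14*exp(3*c/2)/9


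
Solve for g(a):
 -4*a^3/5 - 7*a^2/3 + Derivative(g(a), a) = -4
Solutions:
 g(a) = C1 + a^4/5 + 7*a^3/9 - 4*a


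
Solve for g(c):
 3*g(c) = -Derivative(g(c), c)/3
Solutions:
 g(c) = C1*exp(-9*c)


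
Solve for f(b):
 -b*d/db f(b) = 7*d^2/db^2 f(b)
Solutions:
 f(b) = C1 + C2*erf(sqrt(14)*b/14)


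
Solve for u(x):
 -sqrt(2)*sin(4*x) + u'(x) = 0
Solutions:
 u(x) = C1 - sqrt(2)*cos(4*x)/4


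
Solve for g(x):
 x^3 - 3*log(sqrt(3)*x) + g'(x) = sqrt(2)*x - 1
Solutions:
 g(x) = C1 - x^4/4 + sqrt(2)*x^2/2 + 3*x*log(x) - 4*x + 3*x*log(3)/2


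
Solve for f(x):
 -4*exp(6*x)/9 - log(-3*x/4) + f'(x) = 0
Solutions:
 f(x) = C1 + x*log(-x) + x*(-2*log(2) - 1 + log(3)) + 2*exp(6*x)/27


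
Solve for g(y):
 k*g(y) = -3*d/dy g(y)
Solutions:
 g(y) = C1*exp(-k*y/3)


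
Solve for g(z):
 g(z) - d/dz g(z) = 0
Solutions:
 g(z) = C1*exp(z)


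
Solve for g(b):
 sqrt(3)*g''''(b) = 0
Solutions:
 g(b) = C1 + C2*b + C3*b^2 + C4*b^3


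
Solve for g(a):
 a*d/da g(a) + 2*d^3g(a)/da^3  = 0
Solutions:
 g(a) = C1 + Integral(C2*airyai(-2^(2/3)*a/2) + C3*airybi(-2^(2/3)*a/2), a)


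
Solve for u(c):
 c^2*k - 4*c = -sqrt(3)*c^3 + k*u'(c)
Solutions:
 u(c) = C1 + sqrt(3)*c^4/(4*k) + c^3/3 - 2*c^2/k


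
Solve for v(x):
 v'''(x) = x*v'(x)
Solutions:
 v(x) = C1 + Integral(C2*airyai(x) + C3*airybi(x), x)


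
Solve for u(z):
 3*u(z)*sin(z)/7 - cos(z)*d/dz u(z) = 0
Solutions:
 u(z) = C1/cos(z)^(3/7)


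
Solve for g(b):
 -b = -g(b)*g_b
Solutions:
 g(b) = -sqrt(C1 + b^2)
 g(b) = sqrt(C1 + b^2)


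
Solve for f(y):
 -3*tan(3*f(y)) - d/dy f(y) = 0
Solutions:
 f(y) = -asin(C1*exp(-9*y))/3 + pi/3
 f(y) = asin(C1*exp(-9*y))/3


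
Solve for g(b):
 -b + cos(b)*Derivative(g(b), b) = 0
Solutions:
 g(b) = C1 + Integral(b/cos(b), b)


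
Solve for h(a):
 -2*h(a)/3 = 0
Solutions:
 h(a) = 0


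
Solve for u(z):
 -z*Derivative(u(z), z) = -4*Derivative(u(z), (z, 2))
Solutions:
 u(z) = C1 + C2*erfi(sqrt(2)*z/4)


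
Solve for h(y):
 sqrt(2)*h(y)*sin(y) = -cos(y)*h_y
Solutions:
 h(y) = C1*cos(y)^(sqrt(2))


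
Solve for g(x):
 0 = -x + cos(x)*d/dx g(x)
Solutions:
 g(x) = C1 + Integral(x/cos(x), x)


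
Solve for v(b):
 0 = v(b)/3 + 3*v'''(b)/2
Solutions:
 v(b) = C3*exp(-6^(1/3)*b/3) + (C1*sin(2^(1/3)*3^(5/6)*b/6) + C2*cos(2^(1/3)*3^(5/6)*b/6))*exp(6^(1/3)*b/6)


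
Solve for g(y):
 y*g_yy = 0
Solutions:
 g(y) = C1 + C2*y


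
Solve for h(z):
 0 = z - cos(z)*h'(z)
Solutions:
 h(z) = C1 + Integral(z/cos(z), z)


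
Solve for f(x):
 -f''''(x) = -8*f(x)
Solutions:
 f(x) = C1*exp(-2^(3/4)*x) + C2*exp(2^(3/4)*x) + C3*sin(2^(3/4)*x) + C4*cos(2^(3/4)*x)


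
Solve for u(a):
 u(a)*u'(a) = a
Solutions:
 u(a) = -sqrt(C1 + a^2)
 u(a) = sqrt(C1 + a^2)


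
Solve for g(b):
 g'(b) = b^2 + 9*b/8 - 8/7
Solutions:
 g(b) = C1 + b^3/3 + 9*b^2/16 - 8*b/7


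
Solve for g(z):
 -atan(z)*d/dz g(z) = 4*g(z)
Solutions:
 g(z) = C1*exp(-4*Integral(1/atan(z), z))


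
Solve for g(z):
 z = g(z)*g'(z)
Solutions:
 g(z) = -sqrt(C1 + z^2)
 g(z) = sqrt(C1 + z^2)


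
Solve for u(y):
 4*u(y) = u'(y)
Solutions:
 u(y) = C1*exp(4*y)


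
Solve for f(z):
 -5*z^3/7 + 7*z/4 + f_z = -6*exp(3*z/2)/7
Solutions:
 f(z) = C1 + 5*z^4/28 - 7*z^2/8 - 4*exp(3*z/2)/7


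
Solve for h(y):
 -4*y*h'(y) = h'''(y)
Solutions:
 h(y) = C1 + Integral(C2*airyai(-2^(2/3)*y) + C3*airybi(-2^(2/3)*y), y)


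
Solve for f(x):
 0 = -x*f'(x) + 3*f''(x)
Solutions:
 f(x) = C1 + C2*erfi(sqrt(6)*x/6)


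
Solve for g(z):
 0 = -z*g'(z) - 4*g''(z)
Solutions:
 g(z) = C1 + C2*erf(sqrt(2)*z/4)


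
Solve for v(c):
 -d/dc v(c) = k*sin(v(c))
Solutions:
 v(c) = -acos((-C1 - exp(2*c*k))/(C1 - exp(2*c*k))) + 2*pi
 v(c) = acos((-C1 - exp(2*c*k))/(C1 - exp(2*c*k)))


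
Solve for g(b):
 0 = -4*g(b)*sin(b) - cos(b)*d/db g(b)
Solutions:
 g(b) = C1*cos(b)^4


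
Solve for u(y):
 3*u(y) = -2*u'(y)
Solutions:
 u(y) = C1*exp(-3*y/2)


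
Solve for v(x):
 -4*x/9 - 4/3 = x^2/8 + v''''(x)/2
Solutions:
 v(x) = C1 + C2*x + C3*x^2 + C4*x^3 - x^6/1440 - x^5/135 - x^4/9


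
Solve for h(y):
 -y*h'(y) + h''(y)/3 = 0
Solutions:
 h(y) = C1 + C2*erfi(sqrt(6)*y/2)


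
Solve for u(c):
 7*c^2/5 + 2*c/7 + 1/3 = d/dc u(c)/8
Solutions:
 u(c) = C1 + 56*c^3/15 + 8*c^2/7 + 8*c/3


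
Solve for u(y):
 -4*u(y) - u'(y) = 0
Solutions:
 u(y) = C1*exp(-4*y)


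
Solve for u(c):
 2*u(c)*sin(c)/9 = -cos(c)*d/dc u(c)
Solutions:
 u(c) = C1*cos(c)^(2/9)


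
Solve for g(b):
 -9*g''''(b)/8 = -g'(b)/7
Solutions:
 g(b) = C1 + C4*exp(2*147^(1/3)*b/21) + (C2*sin(3^(5/6)*7^(2/3)*b/21) + C3*cos(3^(5/6)*7^(2/3)*b/21))*exp(-147^(1/3)*b/21)


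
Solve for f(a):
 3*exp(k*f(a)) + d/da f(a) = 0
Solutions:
 f(a) = Piecewise((log(1/(C1*k + 3*a*k))/k, Ne(k, 0)), (nan, True))
 f(a) = Piecewise((C1 - 3*a, Eq(k, 0)), (nan, True))


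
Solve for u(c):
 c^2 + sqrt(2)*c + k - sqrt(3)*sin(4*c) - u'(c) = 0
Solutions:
 u(c) = C1 + c^3/3 + sqrt(2)*c^2/2 + c*k + sqrt(3)*cos(4*c)/4


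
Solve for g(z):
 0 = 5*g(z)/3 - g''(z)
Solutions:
 g(z) = C1*exp(-sqrt(15)*z/3) + C2*exp(sqrt(15)*z/3)


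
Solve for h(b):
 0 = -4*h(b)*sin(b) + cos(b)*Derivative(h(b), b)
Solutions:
 h(b) = C1/cos(b)^4


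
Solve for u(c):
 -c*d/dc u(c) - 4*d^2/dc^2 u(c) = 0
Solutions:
 u(c) = C1 + C2*erf(sqrt(2)*c/4)


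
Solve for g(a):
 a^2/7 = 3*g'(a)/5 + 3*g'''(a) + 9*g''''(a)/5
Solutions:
 g(a) = C1 + C2*exp(a*(-20 + 50*2^(1/3)/(9*sqrt(2229) + 493)^(1/3) + 2^(2/3)*(9*sqrt(2229) + 493)^(1/3))/36)*sin(2^(1/3)*sqrt(3)*a*(-2^(1/3)*(9*sqrt(2229) + 493)^(1/3) + 50/(9*sqrt(2229) + 493)^(1/3))/36) + C3*exp(a*(-20 + 50*2^(1/3)/(9*sqrt(2229) + 493)^(1/3) + 2^(2/3)*(9*sqrt(2229) + 493)^(1/3))/36)*cos(2^(1/3)*sqrt(3)*a*(-2^(1/3)*(9*sqrt(2229) + 493)^(1/3) + 50/(9*sqrt(2229) + 493)^(1/3))/36) + C4*exp(-a*(50*2^(1/3)/(9*sqrt(2229) + 493)^(1/3) + 10 + 2^(2/3)*(9*sqrt(2229) + 493)^(1/3))/18) + 5*a^3/63 - 50*a/21


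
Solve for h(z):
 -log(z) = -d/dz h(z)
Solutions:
 h(z) = C1 + z*log(z) - z


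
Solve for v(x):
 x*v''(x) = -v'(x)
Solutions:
 v(x) = C1 + C2*log(x)


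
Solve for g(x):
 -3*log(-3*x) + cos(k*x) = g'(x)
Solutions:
 g(x) = C1 - 3*x*log(-x) - 3*x*log(3) + 3*x + Piecewise((sin(k*x)/k, Ne(k, 0)), (x, True))


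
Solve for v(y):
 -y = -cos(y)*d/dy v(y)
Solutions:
 v(y) = C1 + Integral(y/cos(y), y)


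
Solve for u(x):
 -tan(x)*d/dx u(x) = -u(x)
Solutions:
 u(x) = C1*sin(x)


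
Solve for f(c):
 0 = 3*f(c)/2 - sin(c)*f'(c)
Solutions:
 f(c) = C1*(cos(c) - 1)^(3/4)/(cos(c) + 1)^(3/4)


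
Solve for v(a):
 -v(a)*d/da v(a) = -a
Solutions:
 v(a) = -sqrt(C1 + a^2)
 v(a) = sqrt(C1 + a^2)


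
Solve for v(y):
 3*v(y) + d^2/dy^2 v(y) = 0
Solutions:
 v(y) = C1*sin(sqrt(3)*y) + C2*cos(sqrt(3)*y)


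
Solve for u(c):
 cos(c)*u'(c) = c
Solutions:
 u(c) = C1 + Integral(c/cos(c), c)


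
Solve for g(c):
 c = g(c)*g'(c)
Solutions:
 g(c) = -sqrt(C1 + c^2)
 g(c) = sqrt(C1 + c^2)


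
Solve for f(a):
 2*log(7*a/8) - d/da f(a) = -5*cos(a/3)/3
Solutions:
 f(a) = C1 + 2*a*log(a) - 6*a*log(2) - 2*a + 2*a*log(7) + 5*sin(a/3)


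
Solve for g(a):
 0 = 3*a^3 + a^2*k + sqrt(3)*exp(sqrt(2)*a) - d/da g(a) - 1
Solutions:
 g(a) = C1 + 3*a^4/4 + a^3*k/3 - a + sqrt(6)*exp(sqrt(2)*a)/2


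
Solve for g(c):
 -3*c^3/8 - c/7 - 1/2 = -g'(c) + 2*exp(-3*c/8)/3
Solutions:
 g(c) = C1 + 3*c^4/32 + c^2/14 + c/2 - 16*exp(-3*c/8)/9


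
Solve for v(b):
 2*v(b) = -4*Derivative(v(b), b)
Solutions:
 v(b) = C1*exp(-b/2)


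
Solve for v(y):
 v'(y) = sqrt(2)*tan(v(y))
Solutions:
 v(y) = pi - asin(C1*exp(sqrt(2)*y))
 v(y) = asin(C1*exp(sqrt(2)*y))


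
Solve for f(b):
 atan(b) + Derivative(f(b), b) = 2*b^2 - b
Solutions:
 f(b) = C1 + 2*b^3/3 - b^2/2 - b*atan(b) + log(b^2 + 1)/2


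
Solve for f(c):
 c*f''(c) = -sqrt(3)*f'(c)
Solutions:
 f(c) = C1 + C2*c^(1 - sqrt(3))


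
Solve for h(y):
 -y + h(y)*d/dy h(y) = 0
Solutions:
 h(y) = -sqrt(C1 + y^2)
 h(y) = sqrt(C1 + y^2)


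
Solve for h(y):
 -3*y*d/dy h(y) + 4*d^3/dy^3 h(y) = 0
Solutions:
 h(y) = C1 + Integral(C2*airyai(6^(1/3)*y/2) + C3*airybi(6^(1/3)*y/2), y)


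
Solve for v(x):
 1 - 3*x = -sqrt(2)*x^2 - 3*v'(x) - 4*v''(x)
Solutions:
 v(x) = C1 + C2*exp(-3*x/4) - sqrt(2)*x^3/9 + x^2/2 + 4*sqrt(2)*x^2/9 - 32*sqrt(2)*x/27 - 5*x/3


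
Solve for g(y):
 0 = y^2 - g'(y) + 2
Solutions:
 g(y) = C1 + y^3/3 + 2*y


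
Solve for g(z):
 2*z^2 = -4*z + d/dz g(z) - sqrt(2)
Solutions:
 g(z) = C1 + 2*z^3/3 + 2*z^2 + sqrt(2)*z


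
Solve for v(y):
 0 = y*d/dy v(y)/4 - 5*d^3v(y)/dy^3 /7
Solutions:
 v(y) = C1 + Integral(C2*airyai(350^(1/3)*y/10) + C3*airybi(350^(1/3)*y/10), y)


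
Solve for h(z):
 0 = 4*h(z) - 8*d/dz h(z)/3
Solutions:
 h(z) = C1*exp(3*z/2)


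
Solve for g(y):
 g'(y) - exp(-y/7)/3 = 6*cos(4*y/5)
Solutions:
 g(y) = C1 + 15*sin(4*y/5)/2 - 7*exp(-y/7)/3


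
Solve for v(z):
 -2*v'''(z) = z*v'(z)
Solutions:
 v(z) = C1 + Integral(C2*airyai(-2^(2/3)*z/2) + C3*airybi(-2^(2/3)*z/2), z)


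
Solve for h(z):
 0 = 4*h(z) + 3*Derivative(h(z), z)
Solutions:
 h(z) = C1*exp(-4*z/3)


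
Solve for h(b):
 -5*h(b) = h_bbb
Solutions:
 h(b) = C3*exp(-5^(1/3)*b) + (C1*sin(sqrt(3)*5^(1/3)*b/2) + C2*cos(sqrt(3)*5^(1/3)*b/2))*exp(5^(1/3)*b/2)


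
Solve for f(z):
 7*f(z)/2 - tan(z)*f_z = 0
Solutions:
 f(z) = C1*sin(z)^(7/2)


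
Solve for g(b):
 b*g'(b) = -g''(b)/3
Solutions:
 g(b) = C1 + C2*erf(sqrt(6)*b/2)


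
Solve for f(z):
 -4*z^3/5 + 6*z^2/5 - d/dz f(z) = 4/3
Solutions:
 f(z) = C1 - z^4/5 + 2*z^3/5 - 4*z/3


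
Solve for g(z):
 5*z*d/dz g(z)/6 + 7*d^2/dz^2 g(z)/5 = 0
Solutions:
 g(z) = C1 + C2*erf(5*sqrt(21)*z/42)


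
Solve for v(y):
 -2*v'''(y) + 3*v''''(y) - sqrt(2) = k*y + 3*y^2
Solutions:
 v(y) = C1 + C2*y + C3*y^2 + C4*exp(2*y/3) - y^5/40 + y^4*(-k - 9)/48 + y^3*(-3*k - 27 - 2*sqrt(2))/24


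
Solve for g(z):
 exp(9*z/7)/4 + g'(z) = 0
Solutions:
 g(z) = C1 - 7*exp(9*z/7)/36


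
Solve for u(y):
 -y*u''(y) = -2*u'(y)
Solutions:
 u(y) = C1 + C2*y^3


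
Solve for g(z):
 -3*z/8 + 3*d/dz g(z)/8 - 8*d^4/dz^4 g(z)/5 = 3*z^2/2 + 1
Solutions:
 g(z) = C1 + C4*exp(15^(1/3)*z/4) + 4*z^3/3 + z^2/2 + 8*z/3 + (C2*sin(3^(5/6)*5^(1/3)*z/8) + C3*cos(3^(5/6)*5^(1/3)*z/8))*exp(-15^(1/3)*z/8)


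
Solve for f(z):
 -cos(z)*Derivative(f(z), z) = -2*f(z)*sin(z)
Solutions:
 f(z) = C1/cos(z)^2


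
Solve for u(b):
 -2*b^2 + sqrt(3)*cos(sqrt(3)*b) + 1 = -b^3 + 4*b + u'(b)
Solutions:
 u(b) = C1 + b^4/4 - 2*b^3/3 - 2*b^2 + b + sin(sqrt(3)*b)


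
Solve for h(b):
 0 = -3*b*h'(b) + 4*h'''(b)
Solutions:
 h(b) = C1 + Integral(C2*airyai(6^(1/3)*b/2) + C3*airybi(6^(1/3)*b/2), b)


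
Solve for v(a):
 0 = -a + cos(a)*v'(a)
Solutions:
 v(a) = C1 + Integral(a/cos(a), a)


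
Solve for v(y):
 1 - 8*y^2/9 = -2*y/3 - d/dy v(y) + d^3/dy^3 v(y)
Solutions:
 v(y) = C1 + C2*exp(-y) + C3*exp(y) + 8*y^3/27 - y^2/3 + 7*y/9


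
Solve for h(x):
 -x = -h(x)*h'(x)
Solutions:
 h(x) = -sqrt(C1 + x^2)
 h(x) = sqrt(C1 + x^2)


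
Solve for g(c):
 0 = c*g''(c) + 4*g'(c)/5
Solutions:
 g(c) = C1 + C2*c^(1/5)


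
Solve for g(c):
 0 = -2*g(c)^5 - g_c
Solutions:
 g(c) = -I*(1/(C1 + 8*c))^(1/4)
 g(c) = I*(1/(C1 + 8*c))^(1/4)
 g(c) = -(1/(C1 + 8*c))^(1/4)
 g(c) = (1/(C1 + 8*c))^(1/4)


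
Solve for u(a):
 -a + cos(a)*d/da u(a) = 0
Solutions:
 u(a) = C1 + Integral(a/cos(a), a)


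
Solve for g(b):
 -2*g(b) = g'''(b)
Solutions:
 g(b) = C3*exp(-2^(1/3)*b) + (C1*sin(2^(1/3)*sqrt(3)*b/2) + C2*cos(2^(1/3)*sqrt(3)*b/2))*exp(2^(1/3)*b/2)


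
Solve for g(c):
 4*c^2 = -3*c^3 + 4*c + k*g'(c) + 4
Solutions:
 g(c) = C1 + 3*c^4/(4*k) + 4*c^3/(3*k) - 2*c^2/k - 4*c/k


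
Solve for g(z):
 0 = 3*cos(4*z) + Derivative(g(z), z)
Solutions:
 g(z) = C1 - 3*sin(4*z)/4


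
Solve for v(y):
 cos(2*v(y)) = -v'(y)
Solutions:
 v(y) = -asin((C1 + exp(4*y))/(C1 - exp(4*y)))/2 + pi/2
 v(y) = asin((C1 + exp(4*y))/(C1 - exp(4*y)))/2


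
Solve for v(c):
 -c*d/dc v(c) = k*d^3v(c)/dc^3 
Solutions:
 v(c) = C1 + Integral(C2*airyai(c*(-1/k)^(1/3)) + C3*airybi(c*(-1/k)^(1/3)), c)


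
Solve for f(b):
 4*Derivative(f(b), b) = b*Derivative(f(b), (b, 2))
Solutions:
 f(b) = C1 + C2*b^5


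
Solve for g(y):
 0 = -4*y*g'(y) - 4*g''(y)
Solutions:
 g(y) = C1 + C2*erf(sqrt(2)*y/2)


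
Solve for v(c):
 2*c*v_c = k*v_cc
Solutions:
 v(c) = C1 + C2*erf(c*sqrt(-1/k))/sqrt(-1/k)


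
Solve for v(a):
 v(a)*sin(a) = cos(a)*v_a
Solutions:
 v(a) = C1/cos(a)


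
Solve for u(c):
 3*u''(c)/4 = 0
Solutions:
 u(c) = C1 + C2*c


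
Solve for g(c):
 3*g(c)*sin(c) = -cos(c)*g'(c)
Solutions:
 g(c) = C1*cos(c)^3


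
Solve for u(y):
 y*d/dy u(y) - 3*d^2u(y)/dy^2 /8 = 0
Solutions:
 u(y) = C1 + C2*erfi(2*sqrt(3)*y/3)


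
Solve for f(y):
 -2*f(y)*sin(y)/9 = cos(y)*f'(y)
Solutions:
 f(y) = C1*cos(y)^(2/9)


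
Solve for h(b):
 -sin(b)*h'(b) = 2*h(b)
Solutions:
 h(b) = C1*(cos(b) + 1)/(cos(b) - 1)


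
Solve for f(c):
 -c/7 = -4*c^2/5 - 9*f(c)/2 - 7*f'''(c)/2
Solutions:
 f(c) = C3*exp(-21^(2/3)*c/7) - 8*c^2/45 + 2*c/63 + (C1*sin(3*3^(1/6)*7^(2/3)*c/14) + C2*cos(3*3^(1/6)*7^(2/3)*c/14))*exp(21^(2/3)*c/14)


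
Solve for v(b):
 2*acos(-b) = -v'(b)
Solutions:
 v(b) = C1 - 2*b*acos(-b) - 2*sqrt(1 - b^2)


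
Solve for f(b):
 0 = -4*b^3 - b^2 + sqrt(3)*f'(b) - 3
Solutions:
 f(b) = C1 + sqrt(3)*b^4/3 + sqrt(3)*b^3/9 + sqrt(3)*b


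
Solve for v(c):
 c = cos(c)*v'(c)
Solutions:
 v(c) = C1 + Integral(c/cos(c), c)


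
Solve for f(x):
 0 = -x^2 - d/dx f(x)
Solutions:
 f(x) = C1 - x^3/3


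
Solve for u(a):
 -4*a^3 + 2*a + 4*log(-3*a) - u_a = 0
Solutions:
 u(a) = C1 - a^4 + a^2 + 4*a*log(-a) + 4*a*(-1 + log(3))


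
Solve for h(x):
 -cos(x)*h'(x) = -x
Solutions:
 h(x) = C1 + Integral(x/cos(x), x)


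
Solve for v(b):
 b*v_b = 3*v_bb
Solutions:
 v(b) = C1 + C2*erfi(sqrt(6)*b/6)


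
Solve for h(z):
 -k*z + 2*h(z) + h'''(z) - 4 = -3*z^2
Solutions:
 h(z) = C3*exp(-2^(1/3)*z) + k*z/2 - 3*z^2/2 + (C1*sin(2^(1/3)*sqrt(3)*z/2) + C2*cos(2^(1/3)*sqrt(3)*z/2))*exp(2^(1/3)*z/2) + 2


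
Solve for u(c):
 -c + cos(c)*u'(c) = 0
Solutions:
 u(c) = C1 + Integral(c/cos(c), c)


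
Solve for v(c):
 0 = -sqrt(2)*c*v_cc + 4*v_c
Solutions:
 v(c) = C1 + C2*c^(1 + 2*sqrt(2))


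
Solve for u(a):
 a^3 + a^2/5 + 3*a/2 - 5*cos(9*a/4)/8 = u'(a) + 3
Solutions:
 u(a) = C1 + a^4/4 + a^3/15 + 3*a^2/4 - 3*a - 5*sin(9*a/4)/18


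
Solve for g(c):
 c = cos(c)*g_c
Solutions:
 g(c) = C1 + Integral(c/cos(c), c)


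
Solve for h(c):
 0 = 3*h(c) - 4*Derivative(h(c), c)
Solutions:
 h(c) = C1*exp(3*c/4)


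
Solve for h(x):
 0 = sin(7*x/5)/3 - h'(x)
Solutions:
 h(x) = C1 - 5*cos(7*x/5)/21


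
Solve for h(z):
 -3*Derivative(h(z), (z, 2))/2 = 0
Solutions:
 h(z) = C1 + C2*z


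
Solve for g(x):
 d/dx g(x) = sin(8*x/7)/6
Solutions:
 g(x) = C1 - 7*cos(8*x/7)/48


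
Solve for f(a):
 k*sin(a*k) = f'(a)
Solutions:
 f(a) = C1 - cos(a*k)


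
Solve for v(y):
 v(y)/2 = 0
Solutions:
 v(y) = 0


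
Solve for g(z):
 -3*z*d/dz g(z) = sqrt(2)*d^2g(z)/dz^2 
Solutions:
 g(z) = C1 + C2*erf(2^(1/4)*sqrt(3)*z/2)


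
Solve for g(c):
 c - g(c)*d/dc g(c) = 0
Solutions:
 g(c) = -sqrt(C1 + c^2)
 g(c) = sqrt(C1 + c^2)


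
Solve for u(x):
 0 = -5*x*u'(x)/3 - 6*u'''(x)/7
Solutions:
 u(x) = C1 + Integral(C2*airyai(-420^(1/3)*x/6) + C3*airybi(-420^(1/3)*x/6), x)


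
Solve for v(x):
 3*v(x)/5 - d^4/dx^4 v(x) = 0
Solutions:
 v(x) = C1*exp(-3^(1/4)*5^(3/4)*x/5) + C2*exp(3^(1/4)*5^(3/4)*x/5) + C3*sin(3^(1/4)*5^(3/4)*x/5) + C4*cos(3^(1/4)*5^(3/4)*x/5)


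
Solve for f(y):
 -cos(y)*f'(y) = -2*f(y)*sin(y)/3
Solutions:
 f(y) = C1/cos(y)^(2/3)


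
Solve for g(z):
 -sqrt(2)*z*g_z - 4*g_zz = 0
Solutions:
 g(z) = C1 + C2*erf(2^(3/4)*z/4)


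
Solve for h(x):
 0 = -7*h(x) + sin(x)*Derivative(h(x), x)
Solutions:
 h(x) = C1*sqrt(cos(x) - 1)*(cos(x)^3 - 3*cos(x)^2 + 3*cos(x) - 1)/(sqrt(cos(x) + 1)*(cos(x)^3 + 3*cos(x)^2 + 3*cos(x) + 1))


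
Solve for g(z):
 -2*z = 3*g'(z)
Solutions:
 g(z) = C1 - z^2/3


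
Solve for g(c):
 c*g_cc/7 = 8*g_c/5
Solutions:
 g(c) = C1 + C2*c^(61/5)


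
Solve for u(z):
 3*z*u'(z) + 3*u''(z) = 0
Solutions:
 u(z) = C1 + C2*erf(sqrt(2)*z/2)


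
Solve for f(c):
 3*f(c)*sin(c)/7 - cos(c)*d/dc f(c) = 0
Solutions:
 f(c) = C1/cos(c)^(3/7)


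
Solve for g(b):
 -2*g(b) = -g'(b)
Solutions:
 g(b) = C1*exp(2*b)


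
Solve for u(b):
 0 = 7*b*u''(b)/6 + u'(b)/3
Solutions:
 u(b) = C1 + C2*b^(5/7)


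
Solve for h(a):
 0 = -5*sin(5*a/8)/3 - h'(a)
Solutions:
 h(a) = C1 + 8*cos(5*a/8)/3


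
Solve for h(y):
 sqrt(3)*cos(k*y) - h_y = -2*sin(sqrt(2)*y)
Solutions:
 h(y) = C1 - sqrt(2)*cos(sqrt(2)*y) + sqrt(3)*sin(k*y)/k


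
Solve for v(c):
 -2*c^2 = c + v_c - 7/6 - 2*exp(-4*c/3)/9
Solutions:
 v(c) = C1 - 2*c^3/3 - c^2/2 + 7*c/6 - exp(-4*c/3)/6


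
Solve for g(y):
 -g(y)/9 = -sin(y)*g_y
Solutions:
 g(y) = C1*(cos(y) - 1)^(1/18)/(cos(y) + 1)^(1/18)


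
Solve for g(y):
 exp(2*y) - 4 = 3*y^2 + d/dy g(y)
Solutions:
 g(y) = C1 - y^3 - 4*y + exp(2*y)/2


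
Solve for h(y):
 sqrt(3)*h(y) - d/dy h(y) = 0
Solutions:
 h(y) = C1*exp(sqrt(3)*y)


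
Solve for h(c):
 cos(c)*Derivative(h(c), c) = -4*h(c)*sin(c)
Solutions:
 h(c) = C1*cos(c)^4


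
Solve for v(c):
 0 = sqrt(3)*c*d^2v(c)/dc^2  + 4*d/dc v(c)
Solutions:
 v(c) = C1 + C2*c^(1 - 4*sqrt(3)/3)


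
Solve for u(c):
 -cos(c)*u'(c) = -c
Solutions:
 u(c) = C1 + Integral(c/cos(c), c)


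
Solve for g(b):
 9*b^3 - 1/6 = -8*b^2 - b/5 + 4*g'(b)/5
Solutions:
 g(b) = C1 + 45*b^4/16 + 10*b^3/3 + b^2/8 - 5*b/24


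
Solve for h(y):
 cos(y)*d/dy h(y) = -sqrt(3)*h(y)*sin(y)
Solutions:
 h(y) = C1*cos(y)^(sqrt(3))


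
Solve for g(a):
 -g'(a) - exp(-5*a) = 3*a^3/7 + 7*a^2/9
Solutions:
 g(a) = C1 - 3*a^4/28 - 7*a^3/27 + exp(-5*a)/5


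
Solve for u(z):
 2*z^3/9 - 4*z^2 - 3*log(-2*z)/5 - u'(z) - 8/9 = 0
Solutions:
 u(z) = C1 + z^4/18 - 4*z^3/3 - 3*z*log(-z)/5 + z*(-27*log(2) - 13)/45


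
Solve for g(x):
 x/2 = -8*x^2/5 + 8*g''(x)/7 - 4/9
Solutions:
 g(x) = C1 + C2*x + 7*x^4/60 + 7*x^3/96 + 7*x^2/36


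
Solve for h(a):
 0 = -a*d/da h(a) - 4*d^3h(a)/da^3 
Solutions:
 h(a) = C1 + Integral(C2*airyai(-2^(1/3)*a/2) + C3*airybi(-2^(1/3)*a/2), a)


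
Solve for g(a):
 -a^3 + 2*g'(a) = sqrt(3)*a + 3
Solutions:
 g(a) = C1 + a^4/8 + sqrt(3)*a^2/4 + 3*a/2


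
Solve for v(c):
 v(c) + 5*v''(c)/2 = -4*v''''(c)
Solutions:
 v(c) = (C1*sin(sqrt(2)*c*cos(atan(sqrt(39)/5)/2)/2) + C2*cos(sqrt(2)*c*cos(atan(sqrt(39)/5)/2)/2))*exp(-sqrt(2)*c*sin(atan(sqrt(39)/5)/2)/2) + (C3*sin(sqrt(2)*c*cos(atan(sqrt(39)/5)/2)/2) + C4*cos(sqrt(2)*c*cos(atan(sqrt(39)/5)/2)/2))*exp(sqrt(2)*c*sin(atan(sqrt(39)/5)/2)/2)


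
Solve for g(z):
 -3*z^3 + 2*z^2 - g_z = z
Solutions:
 g(z) = C1 - 3*z^4/4 + 2*z^3/3 - z^2/2


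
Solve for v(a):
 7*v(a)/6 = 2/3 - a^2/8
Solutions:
 v(a) = 4/7 - 3*a^2/28


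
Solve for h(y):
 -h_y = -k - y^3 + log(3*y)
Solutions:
 h(y) = C1 + k*y + y^4/4 - y*log(y) - y*log(3) + y


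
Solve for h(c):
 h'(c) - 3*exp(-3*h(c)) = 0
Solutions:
 h(c) = log(C1 + 9*c)/3
 h(c) = log((-3^(1/3) - 3^(5/6)*I)*(C1 + 3*c)^(1/3)/2)
 h(c) = log((-3^(1/3) + 3^(5/6)*I)*(C1 + 3*c)^(1/3)/2)


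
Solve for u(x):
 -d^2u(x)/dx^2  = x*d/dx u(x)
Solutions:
 u(x) = C1 + C2*erf(sqrt(2)*x/2)


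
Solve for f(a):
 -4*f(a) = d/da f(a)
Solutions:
 f(a) = C1*exp(-4*a)


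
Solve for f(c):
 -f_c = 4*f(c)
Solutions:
 f(c) = C1*exp(-4*c)


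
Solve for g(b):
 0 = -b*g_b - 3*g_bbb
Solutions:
 g(b) = C1 + Integral(C2*airyai(-3^(2/3)*b/3) + C3*airybi(-3^(2/3)*b/3), b)


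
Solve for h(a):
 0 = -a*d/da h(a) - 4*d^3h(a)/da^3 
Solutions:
 h(a) = C1 + Integral(C2*airyai(-2^(1/3)*a/2) + C3*airybi(-2^(1/3)*a/2), a)


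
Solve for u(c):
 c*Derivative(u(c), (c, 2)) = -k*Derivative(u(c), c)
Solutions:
 u(c) = C1 + c^(1 - re(k))*(C2*sin(log(c)*Abs(im(k))) + C3*cos(log(c)*im(k)))


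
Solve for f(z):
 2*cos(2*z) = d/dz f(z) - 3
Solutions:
 f(z) = C1 + 3*z + sin(2*z)


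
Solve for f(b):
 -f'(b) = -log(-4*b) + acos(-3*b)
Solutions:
 f(b) = C1 + b*log(-b) - b*acos(-3*b) - b + 2*b*log(2) - sqrt(1 - 9*b^2)/3


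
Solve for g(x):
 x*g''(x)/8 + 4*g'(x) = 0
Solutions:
 g(x) = C1 + C2/x^31


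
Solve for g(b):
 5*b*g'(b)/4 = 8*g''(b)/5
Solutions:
 g(b) = C1 + C2*erfi(5*b/8)


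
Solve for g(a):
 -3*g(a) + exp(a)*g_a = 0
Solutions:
 g(a) = C1*exp(-3*exp(-a))


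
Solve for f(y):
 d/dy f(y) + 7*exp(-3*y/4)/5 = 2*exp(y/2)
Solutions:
 f(y) = C1 + 4*exp(y/2) + 28*exp(-3*y/4)/15


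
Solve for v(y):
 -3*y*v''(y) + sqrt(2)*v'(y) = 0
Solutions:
 v(y) = C1 + C2*y^(sqrt(2)/3 + 1)


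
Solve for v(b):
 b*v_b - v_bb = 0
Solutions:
 v(b) = C1 + C2*erfi(sqrt(2)*b/2)


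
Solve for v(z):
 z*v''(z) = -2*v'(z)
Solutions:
 v(z) = C1 + C2/z


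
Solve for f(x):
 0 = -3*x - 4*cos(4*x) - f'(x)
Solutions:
 f(x) = C1 - 3*x^2/2 - sin(4*x)


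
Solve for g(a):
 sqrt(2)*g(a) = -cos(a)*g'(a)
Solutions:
 g(a) = C1*(sin(a) - 1)^(sqrt(2)/2)/(sin(a) + 1)^(sqrt(2)/2)


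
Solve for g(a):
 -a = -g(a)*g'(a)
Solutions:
 g(a) = -sqrt(C1 + a^2)
 g(a) = sqrt(C1 + a^2)


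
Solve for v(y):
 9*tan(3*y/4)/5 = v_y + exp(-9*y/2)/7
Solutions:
 v(y) = C1 + 6*log(tan(3*y/4)^2 + 1)/5 + 2*exp(-9*y/2)/63


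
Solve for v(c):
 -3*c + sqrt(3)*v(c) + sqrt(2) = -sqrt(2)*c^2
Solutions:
 v(c) = -sqrt(6)*c^2/3 + sqrt(3)*c - sqrt(6)/3


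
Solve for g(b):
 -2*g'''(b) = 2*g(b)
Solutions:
 g(b) = C3*exp(-b) + (C1*sin(sqrt(3)*b/2) + C2*cos(sqrt(3)*b/2))*exp(b/2)


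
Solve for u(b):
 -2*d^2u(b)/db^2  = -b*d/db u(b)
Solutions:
 u(b) = C1 + C2*erfi(b/2)


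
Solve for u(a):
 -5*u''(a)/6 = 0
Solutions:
 u(a) = C1 + C2*a


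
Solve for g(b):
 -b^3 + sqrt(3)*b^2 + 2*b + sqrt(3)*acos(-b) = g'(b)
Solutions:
 g(b) = C1 - b^4/4 + sqrt(3)*b^3/3 + b^2 + sqrt(3)*(b*acos(-b) + sqrt(1 - b^2))


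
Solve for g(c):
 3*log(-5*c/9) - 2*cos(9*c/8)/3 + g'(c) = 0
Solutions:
 g(c) = C1 - 3*c*log(-c) - 3*c*log(5) + 3*c + 6*c*log(3) + 16*sin(9*c/8)/27


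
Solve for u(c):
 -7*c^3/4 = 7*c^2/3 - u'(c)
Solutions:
 u(c) = C1 + 7*c^4/16 + 7*c^3/9


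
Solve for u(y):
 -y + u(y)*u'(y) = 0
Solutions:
 u(y) = -sqrt(C1 + y^2)
 u(y) = sqrt(C1 + y^2)


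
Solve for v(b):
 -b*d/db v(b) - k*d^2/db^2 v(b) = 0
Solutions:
 v(b) = C1 + C2*sqrt(k)*erf(sqrt(2)*b*sqrt(1/k)/2)


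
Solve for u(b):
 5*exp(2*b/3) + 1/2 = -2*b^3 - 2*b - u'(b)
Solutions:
 u(b) = C1 - b^4/2 - b^2 - b/2 - 15*exp(2*b/3)/2


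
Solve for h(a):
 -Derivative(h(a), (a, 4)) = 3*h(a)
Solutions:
 h(a) = (C1*sin(sqrt(2)*3^(1/4)*a/2) + C2*cos(sqrt(2)*3^(1/4)*a/2))*exp(-sqrt(2)*3^(1/4)*a/2) + (C3*sin(sqrt(2)*3^(1/4)*a/2) + C4*cos(sqrt(2)*3^(1/4)*a/2))*exp(sqrt(2)*3^(1/4)*a/2)


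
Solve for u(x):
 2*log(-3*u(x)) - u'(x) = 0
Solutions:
 -Integral(1/(log(-_y) + log(3)), (_y, u(x)))/2 = C1 - x


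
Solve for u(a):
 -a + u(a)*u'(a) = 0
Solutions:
 u(a) = -sqrt(C1 + a^2)
 u(a) = sqrt(C1 + a^2)


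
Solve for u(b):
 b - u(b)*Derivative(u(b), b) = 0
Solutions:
 u(b) = -sqrt(C1 + b^2)
 u(b) = sqrt(C1 + b^2)


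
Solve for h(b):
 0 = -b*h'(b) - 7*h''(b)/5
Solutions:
 h(b) = C1 + C2*erf(sqrt(70)*b/14)


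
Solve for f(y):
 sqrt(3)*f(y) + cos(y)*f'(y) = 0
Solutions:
 f(y) = C1*(sin(y) - 1)^(sqrt(3)/2)/(sin(y) + 1)^(sqrt(3)/2)


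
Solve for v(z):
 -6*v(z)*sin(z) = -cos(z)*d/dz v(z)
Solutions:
 v(z) = C1/cos(z)^6


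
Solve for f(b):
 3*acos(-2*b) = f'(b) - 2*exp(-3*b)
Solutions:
 f(b) = C1 + 3*b*acos(-2*b) + 3*sqrt(1 - 4*b^2)/2 - 2*exp(-3*b)/3


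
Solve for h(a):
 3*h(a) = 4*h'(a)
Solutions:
 h(a) = C1*exp(3*a/4)


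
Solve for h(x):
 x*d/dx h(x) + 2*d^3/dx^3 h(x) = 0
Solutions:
 h(x) = C1 + Integral(C2*airyai(-2^(2/3)*x/2) + C3*airybi(-2^(2/3)*x/2), x)


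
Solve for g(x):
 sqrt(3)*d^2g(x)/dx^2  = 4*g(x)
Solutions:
 g(x) = C1*exp(-2*3^(3/4)*x/3) + C2*exp(2*3^(3/4)*x/3)


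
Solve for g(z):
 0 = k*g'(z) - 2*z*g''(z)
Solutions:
 g(z) = C1 + z^(re(k)/2 + 1)*(C2*sin(log(z)*Abs(im(k))/2) + C3*cos(log(z)*im(k)/2))


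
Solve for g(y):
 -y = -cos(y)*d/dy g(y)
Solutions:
 g(y) = C1 + Integral(y/cos(y), y)


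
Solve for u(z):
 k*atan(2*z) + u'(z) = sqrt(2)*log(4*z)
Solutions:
 u(z) = C1 - k*(z*atan(2*z) - log(4*z^2 + 1)/4) + sqrt(2)*z*(log(z) - 1) + 2*sqrt(2)*z*log(2)


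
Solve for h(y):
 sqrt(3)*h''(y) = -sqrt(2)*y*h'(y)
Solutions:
 h(y) = C1 + C2*erf(6^(3/4)*y/6)


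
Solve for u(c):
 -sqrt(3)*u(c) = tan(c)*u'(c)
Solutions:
 u(c) = C1/sin(c)^(sqrt(3))


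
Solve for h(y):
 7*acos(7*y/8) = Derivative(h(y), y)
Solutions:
 h(y) = C1 + 7*y*acos(7*y/8) - sqrt(64 - 49*y^2)


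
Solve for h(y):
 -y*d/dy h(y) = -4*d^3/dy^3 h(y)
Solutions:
 h(y) = C1 + Integral(C2*airyai(2^(1/3)*y/2) + C3*airybi(2^(1/3)*y/2), y)


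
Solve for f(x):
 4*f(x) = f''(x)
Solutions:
 f(x) = C1*exp(-2*x) + C2*exp(2*x)


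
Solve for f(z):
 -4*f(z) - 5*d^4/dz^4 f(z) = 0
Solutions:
 f(z) = (C1*sin(5^(3/4)*z/5) + C2*cos(5^(3/4)*z/5))*exp(-5^(3/4)*z/5) + (C3*sin(5^(3/4)*z/5) + C4*cos(5^(3/4)*z/5))*exp(5^(3/4)*z/5)


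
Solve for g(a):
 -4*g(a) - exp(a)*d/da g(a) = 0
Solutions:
 g(a) = C1*exp(4*exp(-a))


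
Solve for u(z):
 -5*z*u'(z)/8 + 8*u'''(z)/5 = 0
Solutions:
 u(z) = C1 + Integral(C2*airyai(5^(2/3)*z/4) + C3*airybi(5^(2/3)*z/4), z)


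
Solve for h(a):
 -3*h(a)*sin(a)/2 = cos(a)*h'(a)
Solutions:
 h(a) = C1*cos(a)^(3/2)


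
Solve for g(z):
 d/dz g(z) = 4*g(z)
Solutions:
 g(z) = C1*exp(4*z)


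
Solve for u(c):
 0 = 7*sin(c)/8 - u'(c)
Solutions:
 u(c) = C1 - 7*cos(c)/8


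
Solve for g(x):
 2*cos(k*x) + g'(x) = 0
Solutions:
 g(x) = C1 - 2*sin(k*x)/k


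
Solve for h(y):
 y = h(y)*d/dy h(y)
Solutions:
 h(y) = -sqrt(C1 + y^2)
 h(y) = sqrt(C1 + y^2)


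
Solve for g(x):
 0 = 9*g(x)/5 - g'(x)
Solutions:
 g(x) = C1*exp(9*x/5)


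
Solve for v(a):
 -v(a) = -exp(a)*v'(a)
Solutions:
 v(a) = C1*exp(-exp(-a))


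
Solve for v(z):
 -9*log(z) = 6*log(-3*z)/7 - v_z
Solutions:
 v(z) = C1 + 69*z*log(z)/7 + 3*z*(-23 + 2*log(3) + 2*I*pi)/7


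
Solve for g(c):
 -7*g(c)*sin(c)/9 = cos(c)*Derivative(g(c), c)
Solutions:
 g(c) = C1*cos(c)^(7/9)


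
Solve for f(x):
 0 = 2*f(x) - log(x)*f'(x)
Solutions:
 f(x) = C1*exp(2*li(x))


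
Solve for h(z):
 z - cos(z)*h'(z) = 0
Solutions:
 h(z) = C1 + Integral(z/cos(z), z)


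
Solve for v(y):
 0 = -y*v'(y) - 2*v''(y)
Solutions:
 v(y) = C1 + C2*erf(y/2)


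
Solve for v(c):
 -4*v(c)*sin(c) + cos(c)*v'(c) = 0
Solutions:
 v(c) = C1/cos(c)^4


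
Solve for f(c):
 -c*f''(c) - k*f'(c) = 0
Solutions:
 f(c) = C1 + c^(1 - re(k))*(C2*sin(log(c)*Abs(im(k))) + C3*cos(log(c)*im(k)))


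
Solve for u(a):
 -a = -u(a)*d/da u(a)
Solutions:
 u(a) = -sqrt(C1 + a^2)
 u(a) = sqrt(C1 + a^2)


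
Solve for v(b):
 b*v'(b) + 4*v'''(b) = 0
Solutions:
 v(b) = C1 + Integral(C2*airyai(-2^(1/3)*b/2) + C3*airybi(-2^(1/3)*b/2), b)


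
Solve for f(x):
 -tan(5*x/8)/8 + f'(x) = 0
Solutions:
 f(x) = C1 - log(cos(5*x/8))/5


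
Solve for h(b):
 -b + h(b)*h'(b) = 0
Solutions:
 h(b) = -sqrt(C1 + b^2)
 h(b) = sqrt(C1 + b^2)


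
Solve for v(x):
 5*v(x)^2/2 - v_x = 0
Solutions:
 v(x) = -2/(C1 + 5*x)


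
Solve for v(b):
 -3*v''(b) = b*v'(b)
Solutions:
 v(b) = C1 + C2*erf(sqrt(6)*b/6)


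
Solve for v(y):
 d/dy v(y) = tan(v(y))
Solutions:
 v(y) = pi - asin(C1*exp(y))
 v(y) = asin(C1*exp(y))


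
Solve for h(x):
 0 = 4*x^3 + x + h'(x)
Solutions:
 h(x) = C1 - x^4 - x^2/2


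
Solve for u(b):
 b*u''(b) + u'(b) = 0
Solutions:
 u(b) = C1 + C2*log(b)


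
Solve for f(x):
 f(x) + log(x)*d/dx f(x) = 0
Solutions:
 f(x) = C1*exp(-li(x))


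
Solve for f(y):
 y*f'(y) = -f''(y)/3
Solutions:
 f(y) = C1 + C2*erf(sqrt(6)*y/2)


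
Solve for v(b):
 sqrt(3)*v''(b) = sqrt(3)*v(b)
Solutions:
 v(b) = C1*exp(-b) + C2*exp(b)


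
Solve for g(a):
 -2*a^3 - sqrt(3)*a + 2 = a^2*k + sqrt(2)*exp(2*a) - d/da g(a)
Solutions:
 g(a) = C1 + a^4/2 + a^3*k/3 + sqrt(3)*a^2/2 - 2*a + sqrt(2)*exp(2*a)/2


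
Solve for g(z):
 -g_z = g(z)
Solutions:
 g(z) = C1*exp(-z)


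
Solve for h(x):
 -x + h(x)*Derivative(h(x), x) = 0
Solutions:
 h(x) = -sqrt(C1 + x^2)
 h(x) = sqrt(C1 + x^2)


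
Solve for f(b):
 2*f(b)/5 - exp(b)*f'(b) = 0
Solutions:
 f(b) = C1*exp(-2*exp(-b)/5)


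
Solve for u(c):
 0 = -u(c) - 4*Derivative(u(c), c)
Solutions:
 u(c) = C1*exp(-c/4)


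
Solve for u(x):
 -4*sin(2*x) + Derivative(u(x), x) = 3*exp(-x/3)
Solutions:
 u(x) = C1 - 2*cos(2*x) - 9*exp(-x/3)


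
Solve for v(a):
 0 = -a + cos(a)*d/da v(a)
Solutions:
 v(a) = C1 + Integral(a/cos(a), a)


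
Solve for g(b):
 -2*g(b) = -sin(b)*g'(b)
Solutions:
 g(b) = C1*(cos(b) - 1)/(cos(b) + 1)


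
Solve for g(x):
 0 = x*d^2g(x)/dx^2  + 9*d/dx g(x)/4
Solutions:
 g(x) = C1 + C2/x^(5/4)


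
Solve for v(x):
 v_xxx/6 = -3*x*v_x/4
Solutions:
 v(x) = C1 + Integral(C2*airyai(-6^(2/3)*x/2) + C3*airybi(-6^(2/3)*x/2), x)


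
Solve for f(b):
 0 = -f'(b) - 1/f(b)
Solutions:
 f(b) = -sqrt(C1 - 2*b)
 f(b) = sqrt(C1 - 2*b)


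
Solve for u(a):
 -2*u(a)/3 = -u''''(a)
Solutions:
 u(a) = C1*exp(-2^(1/4)*3^(3/4)*a/3) + C2*exp(2^(1/4)*3^(3/4)*a/3) + C3*sin(2^(1/4)*3^(3/4)*a/3) + C4*cos(2^(1/4)*3^(3/4)*a/3)


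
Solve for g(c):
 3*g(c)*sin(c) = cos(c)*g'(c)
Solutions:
 g(c) = C1/cos(c)^3


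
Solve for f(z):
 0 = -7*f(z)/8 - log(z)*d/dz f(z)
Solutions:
 f(z) = C1*exp(-7*li(z)/8)


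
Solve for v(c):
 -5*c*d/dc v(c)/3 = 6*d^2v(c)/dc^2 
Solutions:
 v(c) = C1 + C2*erf(sqrt(5)*c/6)


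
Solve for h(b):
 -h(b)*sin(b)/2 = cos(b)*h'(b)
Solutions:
 h(b) = C1*sqrt(cos(b))


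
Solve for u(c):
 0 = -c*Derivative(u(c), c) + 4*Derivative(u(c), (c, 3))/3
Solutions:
 u(c) = C1 + Integral(C2*airyai(6^(1/3)*c/2) + C3*airybi(6^(1/3)*c/2), c)


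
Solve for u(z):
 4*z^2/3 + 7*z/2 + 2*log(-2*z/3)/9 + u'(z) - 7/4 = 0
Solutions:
 u(z) = C1 - 4*z^3/9 - 7*z^2/4 - 2*z*log(-z)/9 + z*(-8*log(2) + 8*log(3) + 71)/36


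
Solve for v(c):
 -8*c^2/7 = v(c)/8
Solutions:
 v(c) = -64*c^2/7


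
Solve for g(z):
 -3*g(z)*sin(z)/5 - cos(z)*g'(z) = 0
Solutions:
 g(z) = C1*cos(z)^(3/5)


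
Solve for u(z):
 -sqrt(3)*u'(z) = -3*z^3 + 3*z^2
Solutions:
 u(z) = C1 + sqrt(3)*z^4/4 - sqrt(3)*z^3/3


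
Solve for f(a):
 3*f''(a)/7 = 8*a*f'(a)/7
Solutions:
 f(a) = C1 + C2*erfi(2*sqrt(3)*a/3)


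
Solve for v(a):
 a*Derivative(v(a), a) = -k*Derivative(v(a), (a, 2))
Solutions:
 v(a) = C1 + C2*sqrt(k)*erf(sqrt(2)*a*sqrt(1/k)/2)


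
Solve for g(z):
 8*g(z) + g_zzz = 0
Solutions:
 g(z) = C3*exp(-2*z) + (C1*sin(sqrt(3)*z) + C2*cos(sqrt(3)*z))*exp(z)


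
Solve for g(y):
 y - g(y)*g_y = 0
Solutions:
 g(y) = -sqrt(C1 + y^2)
 g(y) = sqrt(C1 + y^2)


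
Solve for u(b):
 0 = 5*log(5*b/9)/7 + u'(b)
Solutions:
 u(b) = C1 - 5*b*log(b)/7 - 5*b*log(5)/7 + 5*b/7 + 10*b*log(3)/7


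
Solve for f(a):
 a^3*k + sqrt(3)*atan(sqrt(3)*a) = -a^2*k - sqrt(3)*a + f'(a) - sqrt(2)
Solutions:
 f(a) = C1 + a^4*k/4 + a^3*k/3 + sqrt(3)*a^2/2 + sqrt(2)*a + sqrt(3)*(a*atan(sqrt(3)*a) - sqrt(3)*log(3*a^2 + 1)/6)


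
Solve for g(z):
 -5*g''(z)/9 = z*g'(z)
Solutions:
 g(z) = C1 + C2*erf(3*sqrt(10)*z/10)


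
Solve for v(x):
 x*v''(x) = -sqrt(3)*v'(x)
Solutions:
 v(x) = C1 + C2*x^(1 - sqrt(3))


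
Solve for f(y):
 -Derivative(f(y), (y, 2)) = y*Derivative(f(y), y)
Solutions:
 f(y) = C1 + C2*erf(sqrt(2)*y/2)


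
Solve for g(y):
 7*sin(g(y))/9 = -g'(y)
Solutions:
 7*y/9 + log(cos(g(y)) - 1)/2 - log(cos(g(y)) + 1)/2 = C1


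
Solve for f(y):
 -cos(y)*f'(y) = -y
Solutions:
 f(y) = C1 + Integral(y/cos(y), y)


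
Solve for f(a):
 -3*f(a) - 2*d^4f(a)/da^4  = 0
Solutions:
 f(a) = (C1*sin(6^(1/4)*a/2) + C2*cos(6^(1/4)*a/2))*exp(-6^(1/4)*a/2) + (C3*sin(6^(1/4)*a/2) + C4*cos(6^(1/4)*a/2))*exp(6^(1/4)*a/2)


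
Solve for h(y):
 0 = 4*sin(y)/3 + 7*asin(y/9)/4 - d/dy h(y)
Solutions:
 h(y) = C1 + 7*y*asin(y/9)/4 + 7*sqrt(81 - y^2)/4 - 4*cos(y)/3


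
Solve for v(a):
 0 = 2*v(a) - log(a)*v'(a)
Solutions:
 v(a) = C1*exp(2*li(a))


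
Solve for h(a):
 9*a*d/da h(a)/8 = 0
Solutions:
 h(a) = C1


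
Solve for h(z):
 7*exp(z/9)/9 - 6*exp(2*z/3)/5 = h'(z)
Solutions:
 h(z) = C1 + 7*exp(z/9) - 9*exp(2*z/3)/5


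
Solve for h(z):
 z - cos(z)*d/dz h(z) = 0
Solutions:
 h(z) = C1 + Integral(z/cos(z), z)


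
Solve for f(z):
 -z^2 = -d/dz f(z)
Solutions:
 f(z) = C1 + z^3/3


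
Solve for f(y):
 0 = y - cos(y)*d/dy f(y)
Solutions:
 f(y) = C1 + Integral(y/cos(y), y)


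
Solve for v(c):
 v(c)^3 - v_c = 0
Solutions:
 v(c) = -sqrt(2)*sqrt(-1/(C1 + c))/2
 v(c) = sqrt(2)*sqrt(-1/(C1 + c))/2


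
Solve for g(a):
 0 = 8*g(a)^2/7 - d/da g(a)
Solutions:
 g(a) = -7/(C1 + 8*a)


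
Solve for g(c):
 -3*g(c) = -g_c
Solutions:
 g(c) = C1*exp(3*c)


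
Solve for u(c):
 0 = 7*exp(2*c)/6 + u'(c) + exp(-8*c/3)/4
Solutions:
 u(c) = C1 - 7*exp(2*c)/12 + 3*exp(-8*c/3)/32


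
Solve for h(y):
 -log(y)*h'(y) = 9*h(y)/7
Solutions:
 h(y) = C1*exp(-9*li(y)/7)


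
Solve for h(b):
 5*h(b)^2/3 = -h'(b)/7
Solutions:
 h(b) = 3/(C1 + 35*b)


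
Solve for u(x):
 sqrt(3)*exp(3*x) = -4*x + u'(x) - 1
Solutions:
 u(x) = C1 + 2*x^2 + x + sqrt(3)*exp(3*x)/3


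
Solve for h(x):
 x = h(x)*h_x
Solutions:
 h(x) = -sqrt(C1 + x^2)
 h(x) = sqrt(C1 + x^2)


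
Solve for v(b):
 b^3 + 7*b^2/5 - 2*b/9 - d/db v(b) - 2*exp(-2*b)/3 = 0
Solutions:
 v(b) = C1 + b^4/4 + 7*b^3/15 - b^2/9 + exp(-2*b)/3


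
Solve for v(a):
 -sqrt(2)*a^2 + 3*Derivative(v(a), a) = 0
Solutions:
 v(a) = C1 + sqrt(2)*a^3/9


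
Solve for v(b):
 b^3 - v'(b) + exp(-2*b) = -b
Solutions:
 v(b) = C1 + b^4/4 + b^2/2 - exp(-2*b)/2


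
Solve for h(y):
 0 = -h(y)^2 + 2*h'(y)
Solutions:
 h(y) = -2/(C1 + y)


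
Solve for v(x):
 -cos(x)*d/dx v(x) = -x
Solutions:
 v(x) = C1 + Integral(x/cos(x), x)


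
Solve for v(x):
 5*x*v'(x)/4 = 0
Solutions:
 v(x) = C1


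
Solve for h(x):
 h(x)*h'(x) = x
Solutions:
 h(x) = -sqrt(C1 + x^2)
 h(x) = sqrt(C1 + x^2)


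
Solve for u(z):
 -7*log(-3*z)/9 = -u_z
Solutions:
 u(z) = C1 + 7*z*log(-z)/9 + 7*z*(-1 + log(3))/9


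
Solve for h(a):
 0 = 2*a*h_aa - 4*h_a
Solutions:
 h(a) = C1 + C2*a^3


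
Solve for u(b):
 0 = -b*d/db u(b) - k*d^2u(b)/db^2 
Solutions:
 u(b) = C1 + C2*sqrt(k)*erf(sqrt(2)*b*sqrt(1/k)/2)


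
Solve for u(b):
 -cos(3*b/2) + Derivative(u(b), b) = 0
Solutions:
 u(b) = C1 + 2*sin(3*b/2)/3


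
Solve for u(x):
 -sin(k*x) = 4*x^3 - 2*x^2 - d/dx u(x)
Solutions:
 u(x) = C1 + x^4 - 2*x^3/3 - cos(k*x)/k


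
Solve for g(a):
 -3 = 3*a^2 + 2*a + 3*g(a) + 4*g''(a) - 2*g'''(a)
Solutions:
 g(a) = C1*exp(a*(-2^(1/3)*(9*sqrt(145) + 113)^(1/3) - 8*2^(2/3)/(9*sqrt(145) + 113)^(1/3) + 8)/12)*sin(2^(1/3)*sqrt(3)*a*(-(9*sqrt(145) + 113)^(1/3) + 8*2^(1/3)/(9*sqrt(145) + 113)^(1/3))/12) + C2*exp(a*(-2^(1/3)*(9*sqrt(145) + 113)^(1/3) - 8*2^(2/3)/(9*sqrt(145) + 113)^(1/3) + 8)/12)*cos(2^(1/3)*sqrt(3)*a*(-(9*sqrt(145) + 113)^(1/3) + 8*2^(1/3)/(9*sqrt(145) + 113)^(1/3))/12) + C3*exp(a*(8*2^(2/3)/(9*sqrt(145) + 113)^(1/3) + 4 + 2^(1/3)*(9*sqrt(145) + 113)^(1/3))/6) - a^2 - 2*a/3 + 5/3


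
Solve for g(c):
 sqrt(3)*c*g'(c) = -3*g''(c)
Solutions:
 g(c) = C1 + C2*erf(sqrt(2)*3^(3/4)*c/6)


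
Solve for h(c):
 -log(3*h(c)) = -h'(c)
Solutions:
 -Integral(1/(log(_y) + log(3)), (_y, h(c))) = C1 - c


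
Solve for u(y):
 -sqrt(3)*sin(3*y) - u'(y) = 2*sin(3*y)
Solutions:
 u(y) = C1 + sqrt(3)*cos(3*y)/3 + 2*cos(3*y)/3


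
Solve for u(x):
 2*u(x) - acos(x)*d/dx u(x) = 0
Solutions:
 u(x) = C1*exp(2*Integral(1/acos(x), x))
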